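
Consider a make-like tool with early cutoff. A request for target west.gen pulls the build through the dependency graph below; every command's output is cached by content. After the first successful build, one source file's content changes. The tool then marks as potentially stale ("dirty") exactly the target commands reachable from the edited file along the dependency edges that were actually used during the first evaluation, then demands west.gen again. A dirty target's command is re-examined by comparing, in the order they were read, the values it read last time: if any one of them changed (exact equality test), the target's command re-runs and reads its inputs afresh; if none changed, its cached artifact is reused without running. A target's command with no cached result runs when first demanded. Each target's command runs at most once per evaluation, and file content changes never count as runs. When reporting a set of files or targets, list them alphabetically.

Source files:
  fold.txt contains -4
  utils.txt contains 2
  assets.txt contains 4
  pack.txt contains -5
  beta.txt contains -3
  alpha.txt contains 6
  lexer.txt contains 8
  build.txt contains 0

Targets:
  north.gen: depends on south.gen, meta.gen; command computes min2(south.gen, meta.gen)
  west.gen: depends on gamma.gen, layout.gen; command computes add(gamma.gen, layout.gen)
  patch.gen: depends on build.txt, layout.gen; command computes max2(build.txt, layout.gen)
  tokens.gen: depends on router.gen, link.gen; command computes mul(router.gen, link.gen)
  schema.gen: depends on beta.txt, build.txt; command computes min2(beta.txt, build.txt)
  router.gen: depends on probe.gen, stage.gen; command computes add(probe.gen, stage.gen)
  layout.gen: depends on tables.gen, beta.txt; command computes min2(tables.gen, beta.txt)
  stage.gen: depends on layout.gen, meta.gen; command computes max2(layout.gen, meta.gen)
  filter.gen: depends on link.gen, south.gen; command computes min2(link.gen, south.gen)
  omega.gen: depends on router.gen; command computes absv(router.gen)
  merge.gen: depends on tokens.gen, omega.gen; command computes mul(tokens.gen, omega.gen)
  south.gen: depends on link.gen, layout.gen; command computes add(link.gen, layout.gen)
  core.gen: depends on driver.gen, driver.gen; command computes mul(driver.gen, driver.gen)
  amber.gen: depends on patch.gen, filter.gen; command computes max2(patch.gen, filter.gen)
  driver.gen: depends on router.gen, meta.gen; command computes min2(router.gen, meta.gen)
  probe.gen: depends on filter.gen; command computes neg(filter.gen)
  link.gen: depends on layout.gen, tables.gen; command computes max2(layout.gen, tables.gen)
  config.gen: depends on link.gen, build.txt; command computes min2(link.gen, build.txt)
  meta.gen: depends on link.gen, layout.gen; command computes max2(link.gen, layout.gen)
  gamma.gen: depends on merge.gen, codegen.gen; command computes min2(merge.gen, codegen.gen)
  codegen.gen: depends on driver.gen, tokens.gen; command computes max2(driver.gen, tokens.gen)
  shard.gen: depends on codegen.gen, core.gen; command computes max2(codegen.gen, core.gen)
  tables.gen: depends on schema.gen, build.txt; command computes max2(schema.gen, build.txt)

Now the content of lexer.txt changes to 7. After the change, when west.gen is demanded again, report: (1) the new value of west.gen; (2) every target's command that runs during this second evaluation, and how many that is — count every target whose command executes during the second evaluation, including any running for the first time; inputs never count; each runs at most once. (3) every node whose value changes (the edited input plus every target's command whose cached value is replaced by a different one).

Demanding west.gen again yields -3.
0 target commands run: none.
The nodes whose values change: lexer.txt.
Note the shortcut — nothing in the graph depends on lexer.txt at all, so no recomputation happens.

First demand of the output computes:
  schema.gen = min2(-3, 0) = -3
  tables.gen = max2(-3, 0) = 0
  layout.gen = min2(0, -3) = -3
  link.gen = max2(-3, 0) = 0
  meta.gen = max2(0, -3) = 0
  south.gen = add(0, -3) = -3
  filter.gen = min2(0, -3) = -3
  probe.gen = neg(-3) = 3
  stage.gen = max2(-3, 0) = 0
  router.gen = add(3, 0) = 3
  driver.gen = min2(3, 0) = 0
  omega.gen = absv(3) = 3
  tokens.gen = mul(3, 0) = 0
  codegen.gen = max2(0, 0) = 0
  merge.gen = mul(0, 3) = 0
  gamma.gen = min2(0, 0) = 0
  west.gen = add(0, -3) = -3

After the edit, cleaning proceeds:
  no node depends on lexer.txt at all; the second demand re-runs nothing.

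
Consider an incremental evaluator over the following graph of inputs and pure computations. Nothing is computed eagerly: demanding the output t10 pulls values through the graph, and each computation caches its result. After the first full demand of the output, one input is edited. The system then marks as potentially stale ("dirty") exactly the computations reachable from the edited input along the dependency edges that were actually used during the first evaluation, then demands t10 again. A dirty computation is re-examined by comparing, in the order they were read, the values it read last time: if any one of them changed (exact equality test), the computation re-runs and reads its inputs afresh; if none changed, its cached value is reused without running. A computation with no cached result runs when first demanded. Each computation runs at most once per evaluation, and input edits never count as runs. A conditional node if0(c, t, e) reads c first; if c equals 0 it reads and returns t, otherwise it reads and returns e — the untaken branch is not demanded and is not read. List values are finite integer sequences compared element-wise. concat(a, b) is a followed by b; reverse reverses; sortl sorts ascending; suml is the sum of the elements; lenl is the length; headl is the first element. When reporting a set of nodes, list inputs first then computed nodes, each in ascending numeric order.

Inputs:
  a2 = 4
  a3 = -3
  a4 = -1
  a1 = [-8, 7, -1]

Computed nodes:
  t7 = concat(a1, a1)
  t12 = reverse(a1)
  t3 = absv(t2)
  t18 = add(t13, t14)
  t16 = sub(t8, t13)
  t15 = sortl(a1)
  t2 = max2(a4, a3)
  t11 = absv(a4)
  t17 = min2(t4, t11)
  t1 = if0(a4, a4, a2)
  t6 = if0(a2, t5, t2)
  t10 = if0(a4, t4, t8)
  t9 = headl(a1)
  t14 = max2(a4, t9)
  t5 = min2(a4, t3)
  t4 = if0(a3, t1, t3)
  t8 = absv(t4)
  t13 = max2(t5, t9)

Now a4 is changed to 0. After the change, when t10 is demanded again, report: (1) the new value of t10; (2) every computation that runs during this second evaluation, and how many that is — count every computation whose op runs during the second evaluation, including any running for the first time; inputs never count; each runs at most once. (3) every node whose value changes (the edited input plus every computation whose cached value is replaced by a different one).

t10 now evaluates to 0.
Run set: t2, t3, t4, t10 (4 run).
Changed values: a4, t2, t3, t4, t10.
The important point: the flipped condition redirects demand; t8 is left stale, never re-checked.

Initial pass — values computed on the first demand:
  t2 = max2(-1, -3) = -1
  t3 = absv(-1) = 1
  t4 = if0(a3=-3 -> else branch t3) = 1
  t8 = absv(1) = 1
  t10 = if0(a4=-1 -> else branch t8) = 1

Second demand — change propagation:
  t2: re-runs because a4 -1->0; new result 0.
  t3: re-runs because t2 -1->0; new result 0.
  t4: re-runs because t3 1->0; new result 0.
  t8: dirty yet unreached — the second evaluation never asks for it.
  t10: re-runs because a4 -1->0; new result 0.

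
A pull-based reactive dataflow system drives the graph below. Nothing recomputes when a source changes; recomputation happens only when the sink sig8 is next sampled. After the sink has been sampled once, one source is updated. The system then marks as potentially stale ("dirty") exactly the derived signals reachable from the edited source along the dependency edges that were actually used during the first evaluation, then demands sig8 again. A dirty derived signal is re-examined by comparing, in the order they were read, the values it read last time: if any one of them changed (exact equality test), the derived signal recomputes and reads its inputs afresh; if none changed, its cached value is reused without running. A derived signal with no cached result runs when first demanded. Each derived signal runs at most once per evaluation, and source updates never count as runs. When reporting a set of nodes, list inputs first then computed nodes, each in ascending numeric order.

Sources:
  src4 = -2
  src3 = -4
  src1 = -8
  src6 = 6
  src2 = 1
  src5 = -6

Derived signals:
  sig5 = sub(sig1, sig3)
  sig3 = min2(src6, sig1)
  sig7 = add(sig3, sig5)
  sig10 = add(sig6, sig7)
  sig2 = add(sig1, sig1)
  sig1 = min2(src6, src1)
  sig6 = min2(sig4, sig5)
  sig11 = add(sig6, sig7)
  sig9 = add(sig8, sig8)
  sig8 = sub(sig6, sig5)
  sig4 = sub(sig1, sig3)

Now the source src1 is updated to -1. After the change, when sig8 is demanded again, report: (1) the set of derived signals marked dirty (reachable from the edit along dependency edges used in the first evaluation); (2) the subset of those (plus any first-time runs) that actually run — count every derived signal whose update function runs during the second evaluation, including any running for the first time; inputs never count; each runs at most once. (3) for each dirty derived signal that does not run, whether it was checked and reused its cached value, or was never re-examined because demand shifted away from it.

Marked dirty: sig1, sig3, sig4, sig5, sig6, sig8.
Derived signals that run: sig1, sig3, sig4, sig5 — 4 in total.
Checked but reused from cache: sig6, sig8.
Key observation: the cutoff stops propagation at sig6 — its inputs' values are unchanged, so it reuses its cache.

First evaluation (everything demanded from the output):
  sig1 = min2(6, -8) = -8
  sig3 = min2(6, -8) = -8
  sig4 = sub(-8, -8) = 0
  sig5 = sub(-8, -8) = 0
  sig6 = min2(0, 0) = 0
  sig8 = sub(0, 0) = 0

Propagation after the edit:
  sig1: runs — src1 -8->-1; result -1.
  sig3: runs — sig1 -8->-1; result -1.
  sig4: runs — sig1 -8->-1; sig3 -8->-1; result 0 (same value as before).
  sig5: runs — sig1 -8->-1; sig3 -8->-1; result 0 (same value as before).
  sig6: checked — values it read are unchanged (sig4 unchanged, sig5 unchanged); reused cached 0 without running.
  sig8: checked — values it read are unchanged (sig6 unchanged, sig5 unchanged); reused cached 0 without running.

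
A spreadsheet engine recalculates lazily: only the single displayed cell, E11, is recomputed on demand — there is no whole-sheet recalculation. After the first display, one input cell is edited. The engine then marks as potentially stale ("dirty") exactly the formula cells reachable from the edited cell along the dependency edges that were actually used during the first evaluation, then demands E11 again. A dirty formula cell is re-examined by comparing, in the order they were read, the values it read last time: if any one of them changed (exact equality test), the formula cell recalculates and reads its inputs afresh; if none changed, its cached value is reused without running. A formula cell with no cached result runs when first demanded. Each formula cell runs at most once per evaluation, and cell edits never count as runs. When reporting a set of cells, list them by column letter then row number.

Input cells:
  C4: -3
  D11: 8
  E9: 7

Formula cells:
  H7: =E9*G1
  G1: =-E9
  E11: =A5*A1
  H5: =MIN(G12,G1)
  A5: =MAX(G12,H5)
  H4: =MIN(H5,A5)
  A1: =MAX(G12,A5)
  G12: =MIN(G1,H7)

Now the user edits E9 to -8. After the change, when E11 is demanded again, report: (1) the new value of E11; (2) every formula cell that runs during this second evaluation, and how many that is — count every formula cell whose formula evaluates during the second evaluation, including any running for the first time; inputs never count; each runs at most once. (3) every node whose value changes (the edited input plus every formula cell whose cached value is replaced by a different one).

New value of E11: 4096.
Formula cells that run: A1, A5, E11, G1, G12, H5, H7 — 7 in total.
Values that change: A1, A5, E9, E11, G1, G12, H5, H7.

First evaluation (everything demanded from the output):
  G1 = -(7) = -7
  H7 = 7 * -7 = -49
  G12 = MIN(-7, -49) = -49
  H5 = MIN(-49, -7) = -49
  A5 = MAX(-49, -49) = -49
  A1 = MAX(-49, -49) = -49
  E11 = -49 * -49 = 2401

Propagation after the edit:
  G1: runs — E9 7->-8; result 8.
  H7: runs — E9 7->-8; G1 -7->8; result -64.
  G12: runs — G1 -7->8; H7 -49->-64; result -64.
  H5: runs — G12 -49->-64; G1 -7->8; result -64.
  A5: runs — G12 -49->-64; H5 -49->-64; result -64.
  A1: runs — G12 -49->-64; A5 -49->-64; result -64.
  E11: runs — A5 -49->-64; A1 -49->-64; result 4096.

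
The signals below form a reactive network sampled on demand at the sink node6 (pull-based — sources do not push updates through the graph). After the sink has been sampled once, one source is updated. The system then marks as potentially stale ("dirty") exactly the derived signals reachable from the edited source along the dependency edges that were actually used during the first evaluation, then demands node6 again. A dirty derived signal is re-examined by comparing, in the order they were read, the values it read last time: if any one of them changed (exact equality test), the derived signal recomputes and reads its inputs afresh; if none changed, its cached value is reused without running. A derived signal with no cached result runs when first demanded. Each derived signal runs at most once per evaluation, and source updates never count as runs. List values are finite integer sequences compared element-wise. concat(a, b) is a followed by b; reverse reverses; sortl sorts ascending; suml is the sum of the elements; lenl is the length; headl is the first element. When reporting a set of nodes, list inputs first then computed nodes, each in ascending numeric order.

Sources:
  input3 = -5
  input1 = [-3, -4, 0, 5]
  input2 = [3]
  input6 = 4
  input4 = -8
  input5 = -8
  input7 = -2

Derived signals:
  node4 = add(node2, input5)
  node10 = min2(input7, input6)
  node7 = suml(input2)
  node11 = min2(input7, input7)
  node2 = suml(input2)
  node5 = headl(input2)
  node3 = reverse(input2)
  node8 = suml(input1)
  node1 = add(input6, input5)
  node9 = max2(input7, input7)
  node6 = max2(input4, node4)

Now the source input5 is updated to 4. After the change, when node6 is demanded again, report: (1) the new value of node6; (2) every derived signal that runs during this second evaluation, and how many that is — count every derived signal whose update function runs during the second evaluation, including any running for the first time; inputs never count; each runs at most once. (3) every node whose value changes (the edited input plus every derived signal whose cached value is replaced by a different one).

Initial pass — values computed on the first demand:
  node2 = suml([3]) = 3
  node4 = add(3, -8) = -5
  node6 = max2(-8, -5) = -5

Second demand — change propagation:
  node4: re-runs because input5 -8->4; new result 7.
  node6: re-runs because node4 -5->7; new result 7.

node6 now evaluates to 7.
Run set: node4, node6 (2 run).
Changed values: input5, node4, node6.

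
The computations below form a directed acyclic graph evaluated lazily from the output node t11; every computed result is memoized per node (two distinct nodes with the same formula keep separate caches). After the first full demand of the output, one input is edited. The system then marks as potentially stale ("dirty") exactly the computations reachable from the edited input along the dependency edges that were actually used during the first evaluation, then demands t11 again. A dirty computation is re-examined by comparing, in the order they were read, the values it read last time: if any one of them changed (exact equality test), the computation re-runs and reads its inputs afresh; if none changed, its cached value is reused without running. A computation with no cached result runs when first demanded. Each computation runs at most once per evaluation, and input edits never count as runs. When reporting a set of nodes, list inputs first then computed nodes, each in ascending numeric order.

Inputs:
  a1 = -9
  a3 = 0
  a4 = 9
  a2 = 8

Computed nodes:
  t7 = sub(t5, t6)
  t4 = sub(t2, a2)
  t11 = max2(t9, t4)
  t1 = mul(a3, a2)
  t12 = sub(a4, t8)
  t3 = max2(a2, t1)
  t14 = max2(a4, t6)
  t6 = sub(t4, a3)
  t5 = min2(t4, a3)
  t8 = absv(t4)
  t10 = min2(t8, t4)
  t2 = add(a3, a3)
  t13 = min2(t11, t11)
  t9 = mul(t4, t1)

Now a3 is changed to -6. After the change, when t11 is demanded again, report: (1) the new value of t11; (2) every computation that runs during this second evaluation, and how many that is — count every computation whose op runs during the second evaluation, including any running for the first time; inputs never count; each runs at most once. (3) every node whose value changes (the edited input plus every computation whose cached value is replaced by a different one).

First demand of the output computes:
  t1 = mul(0, 8) = 0
  t2 = add(0, 0) = 0
  t4 = sub(0, 8) = -8
  t9 = mul(-8, 0) = 0
  t11 = max2(0, -8) = 0

After the edit, cleaning proceeds:
  t1: a read changed (a3 0->-6) — executes, giving -48.
  t2: a read changed (a3 0->-6; a3 0->-6) — executes, giving -12.
  t4: a read changed (t2 0->-12) — executes, giving -20.
  t9: a read changed (t4 -8->-20; t1 0->-48) — executes, giving 960.
  t11: a read changed (t9 0->960; t4 -8->-20) — executes, giving 960.

Demanding t11 again yields 960.
5 computations run: t1, t2, t4, t9, t11.
The nodes whose values change: a3, t1, t2, t4, t9, t11.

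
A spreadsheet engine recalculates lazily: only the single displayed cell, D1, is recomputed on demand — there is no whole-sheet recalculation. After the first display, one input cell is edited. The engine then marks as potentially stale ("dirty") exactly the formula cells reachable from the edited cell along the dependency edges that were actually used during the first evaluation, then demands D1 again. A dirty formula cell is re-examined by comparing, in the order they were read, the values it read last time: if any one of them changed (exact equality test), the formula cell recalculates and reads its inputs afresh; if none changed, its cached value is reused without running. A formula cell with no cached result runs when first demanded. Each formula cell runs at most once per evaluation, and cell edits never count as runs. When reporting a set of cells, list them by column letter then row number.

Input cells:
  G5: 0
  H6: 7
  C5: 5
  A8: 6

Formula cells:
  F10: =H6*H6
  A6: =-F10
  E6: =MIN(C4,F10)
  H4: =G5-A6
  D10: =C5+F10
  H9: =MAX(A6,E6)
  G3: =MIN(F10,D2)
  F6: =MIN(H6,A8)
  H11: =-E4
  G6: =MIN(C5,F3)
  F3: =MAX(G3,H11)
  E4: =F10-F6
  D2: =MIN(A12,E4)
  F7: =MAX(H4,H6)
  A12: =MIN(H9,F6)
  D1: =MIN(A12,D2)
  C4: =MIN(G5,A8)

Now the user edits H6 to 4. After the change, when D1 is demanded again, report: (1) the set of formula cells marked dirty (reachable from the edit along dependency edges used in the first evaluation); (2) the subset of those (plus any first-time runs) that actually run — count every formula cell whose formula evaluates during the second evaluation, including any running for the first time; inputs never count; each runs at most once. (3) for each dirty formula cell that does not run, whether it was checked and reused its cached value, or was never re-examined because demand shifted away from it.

Marked dirty: A6, A12, D1, D2, E4, E6, F6, F10, H9.
Formula cells that run: A6, A12, D2, E4, E6, F6, F10, H9 — 8 in total.
Checked but reused from cache: D1.
Key observation: the cutoff stops propagation at D1 — its inputs' values are unchanged, so it reuses its cache.

First evaluation (everything demanded from the output):
  C4 = MIN(0, 6) = 0
  F6 = MIN(7, 6) = 6
  F10 = 7 * 7 = 49
  A6 = -(49) = -49
  E4 = 49 - 6 = 43
  E6 = MIN(0, 49) = 0
  H9 = MAX(-49, 0) = 0
  A12 = MIN(0, 6) = 0
  D2 = MIN(0, 43) = 0
  D1 = MIN(0, 0) = 0

Propagation after the edit:
  F6: runs — H6 7->4; result 4.
  F10: runs — H6 7->4; H6 7->4; result 16.
  A6: runs — F10 49->16; result -16.
  E4: runs — F10 49->16; F6 6->4; result 12.
  E6: runs — F10 49->16; result 0 (same value as before).
  H9: runs — A6 -49->-16; result 0 (same value as before).
  A12: runs — F6 6->4; result 0 (same value as before).
  D2: runs — E4 43->12; result 0 (same value as before).
  D1: checked — values it read are unchanged (A12 unchanged, D2 unchanged); reused cached 0 without running.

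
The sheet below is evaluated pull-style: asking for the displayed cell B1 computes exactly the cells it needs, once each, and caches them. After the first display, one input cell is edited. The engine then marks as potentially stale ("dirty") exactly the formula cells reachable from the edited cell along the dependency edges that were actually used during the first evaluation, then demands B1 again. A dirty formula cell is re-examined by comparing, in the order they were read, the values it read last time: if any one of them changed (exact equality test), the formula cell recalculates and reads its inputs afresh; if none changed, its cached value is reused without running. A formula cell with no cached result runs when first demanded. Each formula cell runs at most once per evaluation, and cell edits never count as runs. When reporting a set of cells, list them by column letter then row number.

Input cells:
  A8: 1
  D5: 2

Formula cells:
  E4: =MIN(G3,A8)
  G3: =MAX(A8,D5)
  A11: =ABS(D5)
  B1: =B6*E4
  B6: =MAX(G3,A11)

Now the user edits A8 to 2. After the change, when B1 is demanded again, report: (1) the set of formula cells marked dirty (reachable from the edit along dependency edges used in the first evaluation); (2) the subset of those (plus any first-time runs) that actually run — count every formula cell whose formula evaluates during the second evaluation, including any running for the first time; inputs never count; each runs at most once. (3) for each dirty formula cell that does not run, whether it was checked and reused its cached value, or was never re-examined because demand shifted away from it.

The edit dirties: B1, B6, E4, G3.
3 formula cells run: B1, E4, G3.
Cache hits after checking: B6.
Note where the cutoff bites: B6 is checked, finds nothing changed, and keeps its cache.

First demand of the output computes:
  A11 = ABS(2) = 2
  G3 = MAX(1, 2) = 2
  B6 = MAX(2, 2) = 2
  E4 = MIN(2, 1) = 1
  B1 = 2 * 1 = 2

After the edit, cleaning proceeds:
  G3: a read changed (A8 1->2) — executes, giving 2 — identical to its old value.
  B6: dirty, but its reads are unchanged (G3 unchanged, A11 unchanged); cached 2 stands.
  E4: a read changed (A8 1->2) — executes, giving 2.
  B1: a read changed (E4 1->2) — executes, giving 4.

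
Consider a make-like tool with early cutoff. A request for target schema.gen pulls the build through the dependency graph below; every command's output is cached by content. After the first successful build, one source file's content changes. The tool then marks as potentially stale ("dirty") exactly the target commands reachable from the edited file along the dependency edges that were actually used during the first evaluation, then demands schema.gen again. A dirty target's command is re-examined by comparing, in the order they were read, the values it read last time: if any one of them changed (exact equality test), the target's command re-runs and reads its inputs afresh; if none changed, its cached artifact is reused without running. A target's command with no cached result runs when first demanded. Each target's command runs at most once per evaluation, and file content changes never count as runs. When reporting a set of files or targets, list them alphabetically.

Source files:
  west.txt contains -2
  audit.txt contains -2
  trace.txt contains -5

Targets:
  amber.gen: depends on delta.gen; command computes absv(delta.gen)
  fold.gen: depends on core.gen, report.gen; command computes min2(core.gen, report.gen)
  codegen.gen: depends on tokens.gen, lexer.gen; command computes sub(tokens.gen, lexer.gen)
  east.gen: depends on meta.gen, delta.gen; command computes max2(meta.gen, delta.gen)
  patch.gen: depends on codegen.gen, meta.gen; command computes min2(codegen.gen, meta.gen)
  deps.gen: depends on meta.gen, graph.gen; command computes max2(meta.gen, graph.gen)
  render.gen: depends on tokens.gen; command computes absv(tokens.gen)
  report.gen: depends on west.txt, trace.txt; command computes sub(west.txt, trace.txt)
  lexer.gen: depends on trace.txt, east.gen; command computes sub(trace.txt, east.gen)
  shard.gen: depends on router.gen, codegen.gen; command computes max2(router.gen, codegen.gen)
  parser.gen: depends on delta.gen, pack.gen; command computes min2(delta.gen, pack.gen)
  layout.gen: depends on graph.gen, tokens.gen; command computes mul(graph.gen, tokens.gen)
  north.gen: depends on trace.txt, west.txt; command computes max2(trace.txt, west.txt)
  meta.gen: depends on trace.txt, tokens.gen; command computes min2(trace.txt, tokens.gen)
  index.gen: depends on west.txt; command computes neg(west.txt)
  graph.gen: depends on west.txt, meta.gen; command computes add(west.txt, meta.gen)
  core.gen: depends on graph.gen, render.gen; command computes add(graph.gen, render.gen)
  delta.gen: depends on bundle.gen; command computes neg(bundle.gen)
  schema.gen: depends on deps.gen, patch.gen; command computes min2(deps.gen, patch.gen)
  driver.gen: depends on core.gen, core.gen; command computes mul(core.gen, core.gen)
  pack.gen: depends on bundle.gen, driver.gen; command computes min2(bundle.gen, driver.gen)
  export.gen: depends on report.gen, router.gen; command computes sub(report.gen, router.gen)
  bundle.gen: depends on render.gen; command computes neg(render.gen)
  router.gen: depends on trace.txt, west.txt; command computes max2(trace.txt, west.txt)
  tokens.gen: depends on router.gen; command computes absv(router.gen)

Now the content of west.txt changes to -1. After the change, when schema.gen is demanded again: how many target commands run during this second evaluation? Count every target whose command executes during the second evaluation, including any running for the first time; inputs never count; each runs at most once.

12 target commands run: bundle.gen, codegen.gen, delta.gen, deps.gen, east.gen, graph.gen, lexer.gen, meta.gen, patch.gen, render.gen, router.gen, tokens.gen.
Note where the cutoff bites: schema.gen is checked, finds nothing changed, and keeps its cache.

First demand of the output computes:
  router.gen = max2(-5, -2) = -2
  tokens.gen = absv(-2) = 2
  meta.gen = min2(-5, 2) = -5
  graph.gen = add(-2, -5) = -7
  deps.gen = max2(-5, -7) = -5
  render.gen = absv(2) = 2
  bundle.gen = neg(2) = -2
  delta.gen = neg(-2) = 2
  east.gen = max2(-5, 2) = 2
  lexer.gen = sub(-5, 2) = -7
  codegen.gen = sub(2, -7) = 9
  patch.gen = min2(9, -5) = -5
  schema.gen = min2(-5, -5) = -5

After the edit, cleaning proceeds:
  router.gen: a read changed (west.txt -2->-1) — executes, giving -1.
  tokens.gen: a read changed (router.gen -2->-1) — executes, giving 1.
  meta.gen: a read changed (tokens.gen 2->1) — executes, giving -5 — identical to its old value.
  graph.gen: a read changed (west.txt -2->-1) — executes, giving -6.
  deps.gen: a read changed (graph.gen -7->-6) — executes, giving -5 — identical to its old value.
  render.gen: a read changed (tokens.gen 2->1) — executes, giving 1.
  bundle.gen: a read changed (render.gen 2->1) — executes, giving -1.
  delta.gen: a read changed (bundle.gen -2->-1) — executes, giving 1.
  east.gen: a read changed (delta.gen 2->1) — executes, giving 1.
  lexer.gen: a read changed (east.gen 2->1) — executes, giving -6.
  codegen.gen: a read changed (tokens.gen 2->1; lexer.gen -7->-6) — executes, giving 7.
  patch.gen: a read changed (codegen.gen 9->7) — executes, giving -5 — identical to its old value.
  schema.gen: dirty, but its reads are unchanged (deps.gen unchanged, patch.gen unchanged); cached -5 stands.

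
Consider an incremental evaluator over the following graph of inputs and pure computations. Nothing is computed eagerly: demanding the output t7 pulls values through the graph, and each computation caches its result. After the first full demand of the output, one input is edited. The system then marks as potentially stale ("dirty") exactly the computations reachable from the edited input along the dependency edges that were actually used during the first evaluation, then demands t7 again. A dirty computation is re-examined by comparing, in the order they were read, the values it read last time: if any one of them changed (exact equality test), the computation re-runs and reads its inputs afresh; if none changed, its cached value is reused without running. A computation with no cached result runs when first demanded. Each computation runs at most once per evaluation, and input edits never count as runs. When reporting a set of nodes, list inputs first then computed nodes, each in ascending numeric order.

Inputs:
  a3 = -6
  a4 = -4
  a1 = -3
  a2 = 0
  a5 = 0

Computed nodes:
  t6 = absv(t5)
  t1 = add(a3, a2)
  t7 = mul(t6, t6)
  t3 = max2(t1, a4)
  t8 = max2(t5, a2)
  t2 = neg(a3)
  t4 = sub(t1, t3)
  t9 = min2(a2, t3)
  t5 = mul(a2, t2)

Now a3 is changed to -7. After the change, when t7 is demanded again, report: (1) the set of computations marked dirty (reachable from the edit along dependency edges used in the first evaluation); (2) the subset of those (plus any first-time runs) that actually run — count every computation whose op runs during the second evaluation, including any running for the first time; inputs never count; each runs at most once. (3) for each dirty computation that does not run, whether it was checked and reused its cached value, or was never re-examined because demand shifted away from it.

Initial pass — values computed on the first demand:
  t2 = neg(-6) = 6
  t5 = mul(0, 6) = 0
  t6 = absv(0) = 0
  t7 = mul(0, 0) = 0

Second demand — change propagation:
  t2: re-runs because a3 -6->-7; new result 7.
  t5: re-runs because t2 6->7; new result 0 (unchanged).
  t6: re-examined; everything it read last time is the same (t5 unchanged) — cache 0 kept, no run.
  t7: re-examined; everything it read last time is the same (t6 unchanged, t6 unchanged) — cache 0 kept, no run.

The important point: t5 recomputes to an identical value, and the output ends up unchanged.

Dirty set: t2, t5, t6, t7.
Run set: t2, t5 (2 run).
Re-examined without running (cache reused): t6, t7.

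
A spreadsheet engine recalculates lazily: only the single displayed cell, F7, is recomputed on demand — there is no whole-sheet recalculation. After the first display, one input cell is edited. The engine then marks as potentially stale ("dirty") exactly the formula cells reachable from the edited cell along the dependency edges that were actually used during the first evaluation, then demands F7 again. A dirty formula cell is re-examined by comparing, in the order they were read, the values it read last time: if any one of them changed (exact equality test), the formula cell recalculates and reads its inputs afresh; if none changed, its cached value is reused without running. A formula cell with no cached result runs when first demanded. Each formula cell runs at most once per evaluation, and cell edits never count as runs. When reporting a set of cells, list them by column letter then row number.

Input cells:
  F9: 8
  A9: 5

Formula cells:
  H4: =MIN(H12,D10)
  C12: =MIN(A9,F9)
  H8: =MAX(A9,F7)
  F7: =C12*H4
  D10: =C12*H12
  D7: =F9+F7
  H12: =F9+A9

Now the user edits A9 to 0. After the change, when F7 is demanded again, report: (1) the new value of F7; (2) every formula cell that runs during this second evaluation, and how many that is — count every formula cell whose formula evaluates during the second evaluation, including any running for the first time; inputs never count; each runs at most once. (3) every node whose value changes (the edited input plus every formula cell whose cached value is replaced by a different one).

First evaluation (everything demanded from the output):
  C12 = MIN(5, 8) = 5
  H12 = 8 + 5 = 13
  D10 = 5 * 13 = 65
  H4 = MIN(13, 65) = 13
  F7 = 5 * 13 = 65

Propagation after the edit:
  C12: runs — A9 5->0; result 0.
  H12: runs — A9 5->0; result 8.
  D10: runs — C12 5->0; H12 13->8; result 0.
  H4: runs — H12 13->8; D10 65->0; result 0.
  F7: runs — C12 5->0; H4 13->0; result 0.

New value of F7: 0.
Formula cells that run: C12, D10, F7, H4, H12 — 5 in total.
Values that change: A9, C12, D10, F7, H4, H12.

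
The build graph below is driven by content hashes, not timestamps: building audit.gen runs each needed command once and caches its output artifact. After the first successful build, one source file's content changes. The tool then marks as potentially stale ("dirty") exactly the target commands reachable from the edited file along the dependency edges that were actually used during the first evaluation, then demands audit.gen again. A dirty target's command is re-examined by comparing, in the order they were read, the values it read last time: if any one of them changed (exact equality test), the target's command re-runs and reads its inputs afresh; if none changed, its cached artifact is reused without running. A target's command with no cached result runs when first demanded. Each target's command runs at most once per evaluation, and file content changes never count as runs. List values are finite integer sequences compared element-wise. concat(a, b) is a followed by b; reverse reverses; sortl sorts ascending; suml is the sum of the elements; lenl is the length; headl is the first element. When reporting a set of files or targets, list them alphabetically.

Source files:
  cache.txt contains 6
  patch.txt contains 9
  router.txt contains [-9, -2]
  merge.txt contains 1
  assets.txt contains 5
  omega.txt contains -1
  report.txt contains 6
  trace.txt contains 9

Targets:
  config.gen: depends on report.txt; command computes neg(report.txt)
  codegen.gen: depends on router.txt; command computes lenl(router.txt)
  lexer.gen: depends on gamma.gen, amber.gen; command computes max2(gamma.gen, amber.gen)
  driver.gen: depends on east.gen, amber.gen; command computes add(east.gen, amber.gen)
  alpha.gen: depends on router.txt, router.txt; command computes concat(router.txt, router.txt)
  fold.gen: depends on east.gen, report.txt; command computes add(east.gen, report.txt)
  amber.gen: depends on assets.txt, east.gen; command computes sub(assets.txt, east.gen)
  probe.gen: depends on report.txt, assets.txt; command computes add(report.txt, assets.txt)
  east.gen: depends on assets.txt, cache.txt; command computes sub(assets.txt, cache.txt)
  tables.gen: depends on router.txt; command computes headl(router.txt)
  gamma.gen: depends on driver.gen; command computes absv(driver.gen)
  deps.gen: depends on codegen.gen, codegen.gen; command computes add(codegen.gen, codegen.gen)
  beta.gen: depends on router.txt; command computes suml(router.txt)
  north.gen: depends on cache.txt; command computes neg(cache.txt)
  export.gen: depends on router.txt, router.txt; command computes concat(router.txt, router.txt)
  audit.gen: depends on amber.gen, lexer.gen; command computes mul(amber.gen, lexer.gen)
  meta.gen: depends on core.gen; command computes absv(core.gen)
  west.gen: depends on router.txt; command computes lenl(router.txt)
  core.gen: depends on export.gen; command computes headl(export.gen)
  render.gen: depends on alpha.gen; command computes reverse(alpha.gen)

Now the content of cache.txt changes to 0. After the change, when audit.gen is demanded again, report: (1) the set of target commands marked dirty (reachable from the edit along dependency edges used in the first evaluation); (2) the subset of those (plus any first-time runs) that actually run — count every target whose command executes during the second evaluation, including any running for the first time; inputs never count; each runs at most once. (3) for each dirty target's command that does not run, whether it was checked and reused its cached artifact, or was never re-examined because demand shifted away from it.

Dirty set: amber.gen, audit.gen, driver.gen, east.gen, gamma.gen, lexer.gen.
Run set: amber.gen, audit.gen, driver.gen, east.gen, lexer.gen (5 run).
Re-examined without running (cache reused): gamma.gen.
The important point: at gamma.gen every value read last time is unchanged, so the dirty flag clears without a run.

Initial pass — values computed on the first demand:
  east.gen = sub(5, 6) = -1
  amber.gen = sub(5, -1) = 6
  driver.gen = add(-1, 6) = 5
  gamma.gen = absv(5) = 5
  lexer.gen = max2(5, 6) = 6
  audit.gen = mul(6, 6) = 36

Second demand — change propagation:
  east.gen: re-runs because cache.txt 6->0; new result 5.
  amber.gen: re-runs because east.gen -1->5; new result 0.
  driver.gen: re-runs because east.gen -1->5; amber.gen 6->0; new result 5 (unchanged).
  gamma.gen: re-examined; everything it read last time is the same (driver.gen unchanged) — cache 5 kept, no run.
  lexer.gen: re-runs because amber.gen 6->0; new result 5.
  audit.gen: re-runs because amber.gen 6->0; lexer.gen 6->5; new result 0.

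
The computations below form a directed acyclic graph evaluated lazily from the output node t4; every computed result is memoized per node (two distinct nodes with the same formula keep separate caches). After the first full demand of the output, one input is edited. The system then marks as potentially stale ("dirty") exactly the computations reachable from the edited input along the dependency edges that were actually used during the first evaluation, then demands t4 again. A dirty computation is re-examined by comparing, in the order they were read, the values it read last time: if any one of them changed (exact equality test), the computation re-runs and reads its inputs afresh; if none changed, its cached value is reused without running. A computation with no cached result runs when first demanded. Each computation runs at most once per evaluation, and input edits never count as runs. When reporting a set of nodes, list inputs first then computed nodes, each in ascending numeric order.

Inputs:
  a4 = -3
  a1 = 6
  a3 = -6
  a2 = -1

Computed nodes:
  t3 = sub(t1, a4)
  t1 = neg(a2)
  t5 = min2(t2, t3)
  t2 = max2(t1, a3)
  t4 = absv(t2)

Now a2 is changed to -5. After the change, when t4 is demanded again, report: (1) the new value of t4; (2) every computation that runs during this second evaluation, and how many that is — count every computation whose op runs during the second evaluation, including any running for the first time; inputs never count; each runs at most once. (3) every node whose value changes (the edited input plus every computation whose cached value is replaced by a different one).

Demanding t4 again yields 5.
3 computations run: t1, t2, t4.
The nodes whose values change: a2, t1, t2, t4.

First demand of the output computes:
  t1 = neg(-1) = 1
  t2 = max2(1, -6) = 1
  t4 = absv(1) = 1

After the edit, cleaning proceeds:
  t1: a read changed (a2 -1->-5) — executes, giving 5.
  t2: a read changed (t1 1->5) — executes, giving 5.
  t4: a read changed (t2 1->5) — executes, giving 5.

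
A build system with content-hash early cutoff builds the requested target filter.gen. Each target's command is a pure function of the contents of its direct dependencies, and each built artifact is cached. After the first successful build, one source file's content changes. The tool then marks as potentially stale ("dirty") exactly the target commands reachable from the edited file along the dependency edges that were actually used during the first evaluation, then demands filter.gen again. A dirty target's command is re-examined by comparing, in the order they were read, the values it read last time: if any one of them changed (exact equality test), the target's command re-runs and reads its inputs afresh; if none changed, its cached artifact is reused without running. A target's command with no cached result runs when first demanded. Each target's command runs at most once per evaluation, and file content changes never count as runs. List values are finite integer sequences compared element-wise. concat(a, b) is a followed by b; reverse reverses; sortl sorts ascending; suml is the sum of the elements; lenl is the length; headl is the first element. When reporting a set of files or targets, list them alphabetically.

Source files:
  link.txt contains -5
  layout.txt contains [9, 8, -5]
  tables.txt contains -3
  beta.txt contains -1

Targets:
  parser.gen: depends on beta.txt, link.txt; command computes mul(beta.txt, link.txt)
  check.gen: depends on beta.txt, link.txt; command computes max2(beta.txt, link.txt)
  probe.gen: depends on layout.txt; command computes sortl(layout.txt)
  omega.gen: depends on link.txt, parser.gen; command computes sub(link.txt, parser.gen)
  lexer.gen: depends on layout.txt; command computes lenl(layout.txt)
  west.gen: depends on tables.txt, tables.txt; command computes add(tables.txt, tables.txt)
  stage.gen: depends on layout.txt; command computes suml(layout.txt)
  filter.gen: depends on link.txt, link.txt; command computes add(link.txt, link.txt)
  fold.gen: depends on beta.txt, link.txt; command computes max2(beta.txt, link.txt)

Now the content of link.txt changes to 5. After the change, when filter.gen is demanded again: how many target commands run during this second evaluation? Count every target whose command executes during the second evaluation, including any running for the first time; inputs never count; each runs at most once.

First evaluation (everything demanded from the output):
  filter.gen = add(-5, -5) = -10

Propagation after the edit:
  filter.gen: runs — link.txt -5->5; link.txt -5->5; result 10.

Target commands that run: filter.gen — 1 in total.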